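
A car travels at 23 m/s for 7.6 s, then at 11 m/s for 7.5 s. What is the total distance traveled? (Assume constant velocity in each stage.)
d₁ = v₁t₁ = 23 × 7.6 = 174.8 m
d₂ = v₂t₂ = 11 × 7.5 = 82.5 m
d_total = 174.8 + 82.5 = 257.3 m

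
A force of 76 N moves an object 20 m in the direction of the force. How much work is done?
W = Fd = 76×20 = 1520.0 J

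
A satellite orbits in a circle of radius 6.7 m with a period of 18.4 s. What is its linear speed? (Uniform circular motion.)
v = 2πr/T = 2π×6.7/18.4 = 2.29 m/s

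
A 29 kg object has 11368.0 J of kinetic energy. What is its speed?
KE = ½mv² → v = √(2KE/m) = √(2×11368.0/29) = 28.0 m/s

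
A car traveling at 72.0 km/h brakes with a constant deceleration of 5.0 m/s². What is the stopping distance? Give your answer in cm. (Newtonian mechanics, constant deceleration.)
d = v₀² / (2a) (with unit conversion) = 4000.0 cm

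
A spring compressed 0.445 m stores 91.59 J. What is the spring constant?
PE = ½kx² → k = 2PE/x² = 2×91.59/0.445² = 925.0 N/m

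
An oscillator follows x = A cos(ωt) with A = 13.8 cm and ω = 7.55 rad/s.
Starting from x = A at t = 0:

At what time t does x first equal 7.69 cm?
cos(ωt) = x/A = 7.69/13.8 = 0.5572
ωt = arccos(0.5572) = 0.9797 rad
t = 0.9797/7.55 = 0.1298 s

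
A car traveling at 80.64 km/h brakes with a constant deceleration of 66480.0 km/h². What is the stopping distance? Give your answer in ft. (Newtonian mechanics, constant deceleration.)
d = v₀² / (2a) (with unit conversion) = 160.5 ft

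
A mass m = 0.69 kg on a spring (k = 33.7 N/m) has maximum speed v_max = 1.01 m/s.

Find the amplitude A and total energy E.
½mv²_max = ½kA² → A = v_max√(m/k) = 1.01×√(0.69/33.7) = 0.1445 m = 14.45 cm
E = ½mv²_max = ½×0.69×1.01² = 0.3519 J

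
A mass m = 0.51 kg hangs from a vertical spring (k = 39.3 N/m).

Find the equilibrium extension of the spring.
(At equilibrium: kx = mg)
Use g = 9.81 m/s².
x_eq = mg/k = 0.51×9.81/39.3 = 0.1273 m = 12.73 cm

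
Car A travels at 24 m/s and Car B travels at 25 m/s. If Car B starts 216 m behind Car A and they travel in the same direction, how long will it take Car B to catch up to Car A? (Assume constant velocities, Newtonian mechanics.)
Relative speed: v_rel = 25 - 24 = 1 m/s
Time to catch: t = d₀/v_rel = 216/1 = 216.0 s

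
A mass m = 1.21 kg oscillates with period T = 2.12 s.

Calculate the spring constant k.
T = 2π√(m/k) → k = m(2π/T)² = 1.21×(2π/2.12)² = 10.63 N/m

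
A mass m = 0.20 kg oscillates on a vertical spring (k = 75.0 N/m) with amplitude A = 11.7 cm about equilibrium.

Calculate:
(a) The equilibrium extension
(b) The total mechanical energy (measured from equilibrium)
x_eq = mg/k = 0.2×9.81/75.0 = 0.02616 m = 2.616 cm
E = ½kA² = ½×75.0×(0.117)² = 0.5133 J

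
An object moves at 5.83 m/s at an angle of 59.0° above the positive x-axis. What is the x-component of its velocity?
vₓ = v cos(θ) = 5.83 × cos(59.0°) = 3.0 m/s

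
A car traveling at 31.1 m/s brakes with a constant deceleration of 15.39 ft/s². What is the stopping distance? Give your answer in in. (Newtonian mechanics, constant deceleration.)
d = v₀² / (2a) (with unit conversion) = 4059.0 in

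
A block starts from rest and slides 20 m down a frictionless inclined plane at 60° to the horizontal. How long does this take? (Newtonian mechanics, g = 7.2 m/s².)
a = g sin(θ) = 7.2 × sin(60°) = 6.24 m/s²
t = √(2d/a) = √(2 × 20 / 6.24) = 2.53 s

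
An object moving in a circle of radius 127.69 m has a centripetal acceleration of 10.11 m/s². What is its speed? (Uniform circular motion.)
v = √(a_c × r) = √(10.11 × 127.69) = 35.93 m/s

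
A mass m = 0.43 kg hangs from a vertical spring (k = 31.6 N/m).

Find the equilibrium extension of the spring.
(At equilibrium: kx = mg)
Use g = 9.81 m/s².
x_eq = mg/k = 0.43×9.81/31.6 = 0.1335 m = 13.35 cm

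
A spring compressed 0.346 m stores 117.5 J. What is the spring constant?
PE = ½kx² → k = 2PE/x² = 2×117.5/0.346² = 1963.0 N/m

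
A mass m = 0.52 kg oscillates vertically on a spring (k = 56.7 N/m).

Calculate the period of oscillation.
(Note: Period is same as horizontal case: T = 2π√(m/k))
T = 2π√(m/k) = 2π√(0.52/56.7) = 0.6017 s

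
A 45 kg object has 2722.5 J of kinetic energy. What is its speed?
KE = ½mv² → v = √(2KE/m) = √(2×2722.5/45) = 11.0 m/s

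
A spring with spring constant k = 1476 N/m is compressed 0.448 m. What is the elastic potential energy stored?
PE = ½kx² = ½×1476×0.448² = 148.1 J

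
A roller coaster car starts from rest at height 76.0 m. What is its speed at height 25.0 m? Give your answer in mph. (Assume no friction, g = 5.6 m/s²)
mgh₁ = ½mv₂² + mgh₂ → v₂ = √(2g(h₁−h₂)) = √(2×5.6×(76−25)) = 23.9 m/s = 53.46 mph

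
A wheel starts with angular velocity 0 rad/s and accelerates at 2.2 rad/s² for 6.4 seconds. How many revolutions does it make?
θ = ω₀t + ½αt² = 0×6.4 + ½×2.2×6.4² = 45.06 rad
Revolutions = θ/(2π) = 45.06/(2π) = 7.17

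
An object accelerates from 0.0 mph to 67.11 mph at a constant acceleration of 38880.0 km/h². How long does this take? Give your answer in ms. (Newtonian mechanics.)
t = (v - v₀)/a (with unit conversion) = 10000.0 ms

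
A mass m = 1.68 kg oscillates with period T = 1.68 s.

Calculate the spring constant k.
T = 2π√(m/k) → k = m(2π/T)² = 1.68×(2π/1.68)² = 23.5 N/m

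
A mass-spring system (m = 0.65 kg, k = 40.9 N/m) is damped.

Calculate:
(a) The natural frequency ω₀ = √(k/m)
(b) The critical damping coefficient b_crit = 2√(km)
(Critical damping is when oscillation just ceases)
ω₀ = √(k/m) = √(40.9/0.65) = 7.932 rad/s
b_crit = 2√(km) = 2√(40.9×0.65) = 10.31 kg/s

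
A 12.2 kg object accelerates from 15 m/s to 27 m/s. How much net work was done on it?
W_net = ΔKE = ½m(v₂² − v₁²) = ½×12.2×(27² − 15²) = 3074.4 J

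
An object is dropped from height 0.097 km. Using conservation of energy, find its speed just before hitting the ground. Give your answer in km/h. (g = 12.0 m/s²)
mgh = ½mv² → v = √(2gh) = √(2×12.0×97) = 48.25 m/s = 173.7 km/h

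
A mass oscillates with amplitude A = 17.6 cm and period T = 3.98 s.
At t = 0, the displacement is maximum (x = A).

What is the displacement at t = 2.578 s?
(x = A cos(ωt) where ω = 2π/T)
ω = 2π/T = 2π/3.98 = 1.579 rad/s
x = A cos(ωt) = 17.6×cos(1.579×2.578) = -10.55 cm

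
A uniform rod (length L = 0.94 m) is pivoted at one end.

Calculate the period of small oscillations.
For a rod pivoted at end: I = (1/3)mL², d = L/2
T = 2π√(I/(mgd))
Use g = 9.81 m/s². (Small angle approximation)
I/m = (1/3)L² = 0.2945 m²; d = L/2 = 0.47 m
T = 2π√(I/(mgd)) = 2π√(0.2945/(9.81×0.47)) = 1.588 s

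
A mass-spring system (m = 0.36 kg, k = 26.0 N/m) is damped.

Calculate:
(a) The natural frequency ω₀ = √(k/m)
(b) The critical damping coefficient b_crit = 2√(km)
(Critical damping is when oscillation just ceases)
ω₀ = √(k/m) = √(26.0/0.36) = 8.498 rad/s
b_crit = 2√(km) = 2√(26.0×0.36) = 6.119 kg/s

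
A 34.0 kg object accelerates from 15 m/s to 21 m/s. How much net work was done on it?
W_net = ΔKE = ½m(v₂² − v₁²) = ½×34.0×(21² − 15²) = 3672.0 J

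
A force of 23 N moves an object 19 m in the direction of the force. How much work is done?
W = Fd = 23×19 = 437.0 J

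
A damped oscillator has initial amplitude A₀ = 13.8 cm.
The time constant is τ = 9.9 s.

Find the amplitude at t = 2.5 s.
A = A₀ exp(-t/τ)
A = A₀ exp(−t/τ) = 13.8×exp(−2.5/9.9) = 10.72 cm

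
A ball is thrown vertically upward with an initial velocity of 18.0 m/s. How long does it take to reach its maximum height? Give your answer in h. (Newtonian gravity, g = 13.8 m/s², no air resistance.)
t_up = v₀/g (with unit conversion) = 0.0003623 h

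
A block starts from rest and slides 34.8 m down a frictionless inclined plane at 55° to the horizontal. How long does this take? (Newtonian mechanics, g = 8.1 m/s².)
a = g sin(θ) = 8.1 × sin(55°) = 6.64 m/s²
t = √(2d/a) = √(2 × 34.8 / 6.64) = 3.24 s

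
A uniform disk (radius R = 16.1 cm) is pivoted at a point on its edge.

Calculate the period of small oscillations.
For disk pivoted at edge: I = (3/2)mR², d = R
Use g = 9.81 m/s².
I/m = (3/2)R² = 0.03888 m²; d = R = 0.161 m
T = 2π√((3/2)R²/(gR)) = 2π√(3R/(2g)) = 0.9858 s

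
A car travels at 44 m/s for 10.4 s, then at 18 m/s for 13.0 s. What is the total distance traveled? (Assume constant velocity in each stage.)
d₁ = v₁t₁ = 44 × 10.4 = 457.6 m
d₂ = v₂t₂ = 18 × 13.0 = 234 m
d_total = 457.6 + 234 = 691.6 m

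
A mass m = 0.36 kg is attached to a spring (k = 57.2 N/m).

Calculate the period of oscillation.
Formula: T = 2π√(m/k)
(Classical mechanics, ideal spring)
T = 2π√(m/k) = 2π√(0.36/57.2) = 0.4985 s; f = 1/T = 2.006 Hz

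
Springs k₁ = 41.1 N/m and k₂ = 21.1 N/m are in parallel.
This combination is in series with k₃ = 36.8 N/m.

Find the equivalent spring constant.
k₁₂ = k₁ + k₂ = 62.2 N/m (parallel)
1/k_eq = 1/k₁₂ + 1/k₃ → k_eq = 23.12 N/m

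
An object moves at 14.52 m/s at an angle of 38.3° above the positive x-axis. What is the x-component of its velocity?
vₓ = v cos(θ) = 14.52 × cos(38.3°) = 11.39 m/s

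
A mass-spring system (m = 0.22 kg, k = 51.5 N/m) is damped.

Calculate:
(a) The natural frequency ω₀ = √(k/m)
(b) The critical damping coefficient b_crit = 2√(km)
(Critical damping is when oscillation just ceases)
ω₀ = √(k/m) = √(51.5/0.22) = 15.3 rad/s
b_crit = 2√(km) = 2√(51.5×0.22) = 6.732 kg/s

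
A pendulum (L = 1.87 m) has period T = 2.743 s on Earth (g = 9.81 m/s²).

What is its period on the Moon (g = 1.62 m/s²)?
T = 2π√(L/g), so T_moon/T_earth = √(g_earth/g_moon)
T_moon = 2π√(1.87/1.62) = 6.751 s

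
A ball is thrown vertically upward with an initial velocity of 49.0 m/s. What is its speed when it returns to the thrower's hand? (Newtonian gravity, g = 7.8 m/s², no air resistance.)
By conservation of energy, the ball returns at the same speed = 49.0 m/s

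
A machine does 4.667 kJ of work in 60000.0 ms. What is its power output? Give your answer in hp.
P = W/t = 4667 J / 60 s = 77.78 W = 0.1043 hp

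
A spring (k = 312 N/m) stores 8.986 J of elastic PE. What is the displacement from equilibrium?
PE = ½kx² → x = √(2PE/k) = √(2×8.986/312) = 0.24 m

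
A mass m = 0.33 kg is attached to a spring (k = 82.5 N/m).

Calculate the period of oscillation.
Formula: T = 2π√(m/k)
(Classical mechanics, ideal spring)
T = 2π√(m/k) = 2π√(0.33/82.5) = 0.3974 s; f = 1/T = 2.516 Hz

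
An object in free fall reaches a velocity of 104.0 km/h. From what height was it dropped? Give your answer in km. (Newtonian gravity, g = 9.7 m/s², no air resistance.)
h = v²/(2g) (with unit conversion) = 0.04302 km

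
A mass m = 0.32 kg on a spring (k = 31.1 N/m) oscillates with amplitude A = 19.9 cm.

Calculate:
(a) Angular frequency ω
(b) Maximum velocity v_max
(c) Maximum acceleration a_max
ω = √(k/m) = √(31.1/0.32) = 9.858 rad/s
v_max = ωA = 9.858×0.199 = 1.962 m/s
a_max = ω²A = 9.858²×0.199 = 19.34 m/s²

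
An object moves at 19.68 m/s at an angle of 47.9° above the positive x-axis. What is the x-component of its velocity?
vₓ = v cos(θ) = 19.68 × cos(47.9°) = 13.19 m/s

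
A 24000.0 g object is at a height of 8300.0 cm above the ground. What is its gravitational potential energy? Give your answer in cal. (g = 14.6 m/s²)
PE = mgh = 24 kg × 14.6 m/s² × 83 m = 2.908e+04 J = 6951.0 cal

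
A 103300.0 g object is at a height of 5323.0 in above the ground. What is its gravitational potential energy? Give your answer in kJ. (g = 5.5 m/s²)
PE = mgh = 103.3 kg × 5.5 m/s² × 135.2 m = 7.682e+04 J = 76.82 kJ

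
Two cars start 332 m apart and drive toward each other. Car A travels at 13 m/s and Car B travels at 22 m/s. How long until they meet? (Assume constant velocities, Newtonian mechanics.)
Combined speed: v_combined = 13 + 22 = 35 m/s
Time to meet: t = d/35 = 332/35 = 9.49 s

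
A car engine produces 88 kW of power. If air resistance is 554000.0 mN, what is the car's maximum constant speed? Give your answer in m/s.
P = Fv → v = P/F = 88000 W / 554 N = 158.8 m/s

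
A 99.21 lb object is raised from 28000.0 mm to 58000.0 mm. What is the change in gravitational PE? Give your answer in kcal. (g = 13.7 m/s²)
ΔPE = mg(h₂ − h₁) = 45 kg × 13.7 m/s² × (58 − 28) m = 1.85e+04 J = 4.42 kcal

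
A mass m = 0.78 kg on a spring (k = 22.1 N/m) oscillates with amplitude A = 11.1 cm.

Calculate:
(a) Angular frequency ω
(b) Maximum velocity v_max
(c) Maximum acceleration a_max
ω = √(k/m) = √(22.1/0.78) = 5.323 rad/s
v_max = ωA = 5.323×0.111 = 0.5908 m/s
a_max = ω²A = 5.323²×0.111 = 3.145 m/s²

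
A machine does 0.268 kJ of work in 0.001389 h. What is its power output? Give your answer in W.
P = W/t = 268 J / 5 s = 53.6 W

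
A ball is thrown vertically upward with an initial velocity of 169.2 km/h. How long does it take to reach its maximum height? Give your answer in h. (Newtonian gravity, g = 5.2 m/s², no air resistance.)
t_up = v₀/g (with unit conversion) = 0.002511 h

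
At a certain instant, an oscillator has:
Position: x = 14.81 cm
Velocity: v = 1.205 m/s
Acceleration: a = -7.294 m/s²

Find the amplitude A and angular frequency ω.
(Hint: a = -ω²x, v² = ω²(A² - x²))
a = −ω²x → ω = √(|a|/x) = √(7.294/0.1481) = 7.018 rad/s
v² = ω²(A² − x²) → A = √(x² + v²/ω²) = √(0.1481² + 1.205²/7.018²) = 0.2268 m = 22.68 cm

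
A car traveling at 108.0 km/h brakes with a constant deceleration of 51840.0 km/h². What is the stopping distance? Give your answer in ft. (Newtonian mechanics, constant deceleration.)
d = v₀² / (2a) (with unit conversion) = 369.1 ft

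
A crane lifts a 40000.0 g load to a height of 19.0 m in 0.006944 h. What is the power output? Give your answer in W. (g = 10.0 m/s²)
W = mgh = 40×10.0×19 = 7600 J
P = W/t = 7600/25 = 304 W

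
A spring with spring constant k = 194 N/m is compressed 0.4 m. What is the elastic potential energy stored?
PE = ½kx² = ½×194×0.4² = 15.52 J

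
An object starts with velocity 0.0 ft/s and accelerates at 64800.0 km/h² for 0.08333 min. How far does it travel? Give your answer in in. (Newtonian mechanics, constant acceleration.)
d = v₀t + ½at² (with unit conversion) = 2460.0 in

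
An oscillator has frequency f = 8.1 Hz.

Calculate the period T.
T = 1/f = 1/8.1 = 0.1235 s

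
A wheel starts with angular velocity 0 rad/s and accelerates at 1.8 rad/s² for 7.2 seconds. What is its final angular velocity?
ω = ω₀ + αt = 0 + 1.8 × 7.2 = 12.96 rad/s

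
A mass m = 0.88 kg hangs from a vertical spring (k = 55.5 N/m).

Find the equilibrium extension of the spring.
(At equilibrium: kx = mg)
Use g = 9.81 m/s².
x_eq = mg/k = 0.88×9.81/55.5 = 0.1555 m = 15.55 cm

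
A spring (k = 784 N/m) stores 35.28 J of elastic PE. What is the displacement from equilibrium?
PE = ½kx² → x = √(2PE/k) = √(2×35.28/784) = 0.3 m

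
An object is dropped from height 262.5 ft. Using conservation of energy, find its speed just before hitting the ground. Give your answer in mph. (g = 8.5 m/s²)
mgh = ½mv² → v = √(2gh) = √(2×8.5×80.01) = 36.88 m/s = 82.5 mph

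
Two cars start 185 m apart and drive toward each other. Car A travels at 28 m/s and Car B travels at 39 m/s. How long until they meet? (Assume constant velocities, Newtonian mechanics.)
Combined speed: v_combined = 28 + 39 = 67 m/s
Time to meet: t = d/67 = 185/67 = 2.76 s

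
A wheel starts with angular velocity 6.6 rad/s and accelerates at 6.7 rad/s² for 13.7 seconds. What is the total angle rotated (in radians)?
θ = ω₀t + ½αt² = 6.6×13.7 + ½×6.7×13.7² = 719.18 rad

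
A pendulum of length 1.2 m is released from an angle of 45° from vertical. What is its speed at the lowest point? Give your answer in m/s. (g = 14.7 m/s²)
h = L(1 − cosθ) = 1.2×(1 − cos45°) = 0.3515 m
v = √(2gh) = √(2×14.7×0.3515) = 3.215 m/s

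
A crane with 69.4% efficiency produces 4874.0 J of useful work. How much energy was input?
W_in = W_out/η = 4874.0/0.694 = 7023.1 J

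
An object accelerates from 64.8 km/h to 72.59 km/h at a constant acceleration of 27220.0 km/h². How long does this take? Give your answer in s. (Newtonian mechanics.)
t = (v - v₀)/a (with unit conversion) = 1.03 s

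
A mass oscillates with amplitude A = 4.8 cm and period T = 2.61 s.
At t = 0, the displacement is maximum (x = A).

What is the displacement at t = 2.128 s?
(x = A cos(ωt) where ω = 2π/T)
ω = 2π/T = 2π/2.61 = 2.407 rad/s
x = A cos(ωt) = 4.8×cos(2.407×2.128) = 1.915 cm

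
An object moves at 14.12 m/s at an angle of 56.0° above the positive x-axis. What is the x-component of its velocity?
vₓ = v cos(θ) = 14.12 × cos(56.0°) = 7.9 m/s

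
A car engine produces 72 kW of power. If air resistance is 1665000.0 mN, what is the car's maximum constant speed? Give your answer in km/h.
P = Fv → v = P/F = 72000 W / 1665 N = 43.24 m/s = 155.7 km/h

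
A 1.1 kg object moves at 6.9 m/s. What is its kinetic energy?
KE = ½mv² = ½×1.1×6.9² = 26.1855 J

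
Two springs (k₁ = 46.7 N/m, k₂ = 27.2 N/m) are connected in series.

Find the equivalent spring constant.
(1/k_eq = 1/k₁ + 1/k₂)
1/k_eq = 1/46.7 + 1/27.2 = 0.058178; k_eq = 17.19 N/m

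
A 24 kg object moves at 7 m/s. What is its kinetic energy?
KE = ½mv² = ½×24×7² = 588.0 J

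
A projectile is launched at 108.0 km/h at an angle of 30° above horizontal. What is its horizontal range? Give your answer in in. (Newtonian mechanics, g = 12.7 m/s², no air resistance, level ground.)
R = v₀² sin(2θ) / g (with unit conversion) = 2416.0 in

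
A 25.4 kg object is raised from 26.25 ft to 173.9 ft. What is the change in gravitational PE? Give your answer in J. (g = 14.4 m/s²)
ΔPE = mg(h₂ − h₁) = 25.4 kg × 14.4 m/s² × (53 − 8.001) m = 1.646e+04 J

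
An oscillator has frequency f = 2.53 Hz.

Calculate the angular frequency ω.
ω = 2πf = 2π×2.53 = 15.9 rad/s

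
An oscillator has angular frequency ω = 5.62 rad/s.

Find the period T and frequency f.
T = 2π/ω = 2π/5.62 = 1.118 s; f = ω/2π = 0.8945 Hz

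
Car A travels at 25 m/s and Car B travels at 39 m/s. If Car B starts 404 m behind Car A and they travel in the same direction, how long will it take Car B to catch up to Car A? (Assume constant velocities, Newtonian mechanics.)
Relative speed: v_rel = 39 - 25 = 14 m/s
Time to catch: t = d₀/v_rel = 404/14 = 28.86 s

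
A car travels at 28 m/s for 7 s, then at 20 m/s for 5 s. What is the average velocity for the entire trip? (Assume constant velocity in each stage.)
d₁ = v₁t₁ = 28 × 7 = 196 m
d₂ = v₂t₂ = 20 × 5 = 100 m
d_total = 296 m, t_total = 12 s
v_avg = d_total/t_total = 296/12 = 24.67 m/s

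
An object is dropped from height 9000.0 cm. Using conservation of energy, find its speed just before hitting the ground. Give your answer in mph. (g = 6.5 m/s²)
mgh = ½mv² → v = √(2gh) = √(2×6.5×90) = 34.21 m/s = 76.51 mph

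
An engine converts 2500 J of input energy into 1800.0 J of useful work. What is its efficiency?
η = W_out/W_in = 1800.0/2500 = 0.72 = 72.0%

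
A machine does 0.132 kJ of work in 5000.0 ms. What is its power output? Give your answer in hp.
P = W/t = 132 J / 5 s = 26.4 W = 0.0354 hp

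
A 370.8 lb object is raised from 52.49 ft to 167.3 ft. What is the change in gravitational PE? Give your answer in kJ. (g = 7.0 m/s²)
ΔPE = mg(h₂ − h₁) = 168.2 kg × 7.0 m/s² × (50.99 − 16) m = 4.12e+04 J = 41.2 kJ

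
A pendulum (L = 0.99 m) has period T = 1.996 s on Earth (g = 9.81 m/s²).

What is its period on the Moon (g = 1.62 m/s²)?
T = 2π√(L/g), so T_moon/T_earth = √(g_earth/g_moon)
T_moon = 2π√(0.99/1.62) = 4.912 s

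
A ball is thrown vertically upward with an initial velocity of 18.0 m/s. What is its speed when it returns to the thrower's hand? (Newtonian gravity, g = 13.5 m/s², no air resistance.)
By conservation of energy, the ball returns at the same speed = 18.0 m/s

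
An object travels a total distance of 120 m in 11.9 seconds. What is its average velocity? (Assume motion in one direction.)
v_avg = Δd / Δt = 120 / 11.9 = 10.08 m/s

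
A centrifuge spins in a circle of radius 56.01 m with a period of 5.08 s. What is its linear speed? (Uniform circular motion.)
v = 2πr/T = 2π×56.01/5.08 = 69.28 m/s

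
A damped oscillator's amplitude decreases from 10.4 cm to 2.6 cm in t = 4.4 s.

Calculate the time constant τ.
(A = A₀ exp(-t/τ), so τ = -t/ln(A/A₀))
A/A₀ = 2.6/10.4 = 0.25; ln(A/A₀) = -1.386
τ = −t/ln(A/A₀) = −4.4/-1.386 = 3.174 s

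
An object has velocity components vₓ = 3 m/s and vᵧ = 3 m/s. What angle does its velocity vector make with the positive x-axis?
θ = arctan(vᵧ/vₓ) = arctan(3/3) = 45.0°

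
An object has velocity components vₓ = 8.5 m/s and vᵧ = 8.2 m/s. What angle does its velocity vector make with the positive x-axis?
θ = arctan(vᵧ/vₓ) = arctan(8.2/8.5) = 43.97°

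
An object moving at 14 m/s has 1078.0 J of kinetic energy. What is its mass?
KE = ½mv² → m = 2KE/v² = 2×1078.0/14² = 11.0 kg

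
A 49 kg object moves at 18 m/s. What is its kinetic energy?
KE = ½mv² = ½×49×18² = 7938.0 J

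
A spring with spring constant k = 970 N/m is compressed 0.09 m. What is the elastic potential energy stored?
PE = ½kx² = ½×970×0.09² = 3.928 J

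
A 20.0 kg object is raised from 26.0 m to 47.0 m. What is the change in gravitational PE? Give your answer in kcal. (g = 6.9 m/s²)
ΔPE = mg(h₂ − h₁) = 20 kg × 6.9 m/s² × (47 − 26) m = 2898 J = 0.6926 kcal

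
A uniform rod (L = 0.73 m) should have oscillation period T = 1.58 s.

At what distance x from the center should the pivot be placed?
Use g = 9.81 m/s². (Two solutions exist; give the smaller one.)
T = 2π√((L²/12 + x²)/(gx)). Let c = T²g/(4π²) = 0.6203.
x² − cx + L²/12 = 0 → x = (c − √(c² − L²/3))/2 = 0.08258 m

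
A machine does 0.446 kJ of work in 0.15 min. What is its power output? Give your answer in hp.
P = W/t = 446 J / 9 s = 49.56 W = 0.06646 hp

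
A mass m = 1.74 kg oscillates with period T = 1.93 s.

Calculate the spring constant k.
T = 2π√(m/k) → k = m(2π/T)² = 1.74×(2π/1.93)² = 18.44 N/m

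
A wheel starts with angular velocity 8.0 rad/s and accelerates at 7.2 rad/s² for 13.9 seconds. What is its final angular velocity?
ω = ω₀ + αt = 8.0 + 7.2 × 13.9 = 108.08 rad/s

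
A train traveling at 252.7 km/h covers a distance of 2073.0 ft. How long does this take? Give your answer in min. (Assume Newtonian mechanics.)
t = d/v (with unit conversion) = 0.15 min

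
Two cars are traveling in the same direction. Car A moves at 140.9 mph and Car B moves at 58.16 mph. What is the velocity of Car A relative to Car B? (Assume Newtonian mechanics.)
v_rel = v_A - v_B = 140.9 - 58.16 = 82.74 mph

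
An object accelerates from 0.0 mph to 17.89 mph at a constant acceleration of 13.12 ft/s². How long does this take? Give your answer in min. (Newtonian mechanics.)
t = (v - v₀)/a (with unit conversion) = 0.03333 min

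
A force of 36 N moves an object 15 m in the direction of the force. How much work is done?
W = Fd = 36×15 = 540.0 J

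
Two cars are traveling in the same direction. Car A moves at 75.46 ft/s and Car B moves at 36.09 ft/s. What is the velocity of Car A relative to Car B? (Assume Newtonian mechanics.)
v_rel = v_A - v_B = 75.46 - 36.09 = 39.37 ft/s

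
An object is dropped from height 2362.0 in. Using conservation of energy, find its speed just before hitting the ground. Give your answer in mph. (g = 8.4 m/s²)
mgh = ½mv² → v = √(2gh) = √(2×8.4×59.99) = 31.75 m/s = 71.02 mph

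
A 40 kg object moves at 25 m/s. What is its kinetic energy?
KE = ½mv² = ½×40×25² = 12500.0 J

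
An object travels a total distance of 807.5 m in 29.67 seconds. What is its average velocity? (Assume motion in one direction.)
v_avg = Δd / Δt = 807.5 / 29.67 = 27.22 m/s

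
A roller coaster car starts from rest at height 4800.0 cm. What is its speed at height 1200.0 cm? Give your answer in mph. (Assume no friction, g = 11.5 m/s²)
mgh₁ = ½mv₂² + mgh₂ → v₂ = √(2g(h₁−h₂)) = √(2×11.5×(48−12)) = 28.77 m/s = 64.37 mph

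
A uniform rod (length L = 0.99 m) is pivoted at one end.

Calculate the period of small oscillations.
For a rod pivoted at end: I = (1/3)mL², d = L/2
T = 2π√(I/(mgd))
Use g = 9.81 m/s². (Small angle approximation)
I/m = (1/3)L² = 0.3267 m²; d = L/2 = 0.495 m
T = 2π√(I/(mgd)) = 2π√(0.3267/(9.81×0.495)) = 1.63 s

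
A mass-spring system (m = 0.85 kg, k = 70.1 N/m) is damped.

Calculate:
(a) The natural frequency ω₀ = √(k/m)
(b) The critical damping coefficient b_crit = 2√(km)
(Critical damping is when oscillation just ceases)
ω₀ = √(k/m) = √(70.1/0.85) = 9.081 rad/s
b_crit = 2√(km) = 2√(70.1×0.85) = 15.44 kg/s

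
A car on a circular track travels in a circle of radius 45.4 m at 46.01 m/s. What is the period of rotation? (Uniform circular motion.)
T = 2πr/v = 2π×45.4/46.01 = 6.2 s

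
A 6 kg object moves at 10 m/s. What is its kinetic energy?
KE = ½mv² = ½×6×10² = 300.0 J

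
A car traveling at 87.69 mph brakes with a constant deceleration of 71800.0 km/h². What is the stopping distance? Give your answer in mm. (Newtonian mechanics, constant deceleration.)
d = v₀² / (2a) (with unit conversion) = 138700.0 mm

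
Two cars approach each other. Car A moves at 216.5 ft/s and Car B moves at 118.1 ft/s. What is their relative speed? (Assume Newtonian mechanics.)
v_rel = v_A + v_B = 216.5 + 118.1 = 334.6 ft/s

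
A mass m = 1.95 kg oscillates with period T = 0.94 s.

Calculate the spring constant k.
T = 2π√(m/k) → k = m(2π/T)² = 1.95×(2π/0.94)² = 87.12 N/m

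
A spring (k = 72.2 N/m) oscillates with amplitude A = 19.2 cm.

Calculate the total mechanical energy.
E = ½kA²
E = ½kA² = ½×72.2×(0.192)² = 1.331 J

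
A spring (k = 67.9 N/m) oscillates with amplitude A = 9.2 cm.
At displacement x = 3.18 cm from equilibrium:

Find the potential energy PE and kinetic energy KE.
E_total = ½kA² = ½×67.9×(0.092)² = 0.2874 J
PE = ½kx² = ½×67.9×(0.0318)² = 0.03433 J
KE = E_total − PE = 0.253 J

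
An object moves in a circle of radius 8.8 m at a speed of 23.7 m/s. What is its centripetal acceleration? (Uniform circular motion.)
a_c = v²/r = 23.7²/8.8 = 561.69/8.8 = 63.83 m/s²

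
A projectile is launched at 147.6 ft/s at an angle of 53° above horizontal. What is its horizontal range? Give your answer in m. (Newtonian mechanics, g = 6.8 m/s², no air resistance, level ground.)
R = v₀² sin(2θ) / g (with unit conversion) = 286.1 m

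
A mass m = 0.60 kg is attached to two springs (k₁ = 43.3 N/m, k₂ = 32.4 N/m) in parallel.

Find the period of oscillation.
k_eq = k₁+k₂ = 75.7 N/m
T = 2π√(m/k_eq) = 2π√(0.6/75.7) = 0.5594 s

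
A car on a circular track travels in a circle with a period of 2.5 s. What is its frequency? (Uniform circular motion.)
f = 1/T = 1/2.5 = 0.4 Hz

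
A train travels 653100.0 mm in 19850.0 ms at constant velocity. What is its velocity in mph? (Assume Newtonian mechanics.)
v = d/t (with unit conversion) = 73.6 mph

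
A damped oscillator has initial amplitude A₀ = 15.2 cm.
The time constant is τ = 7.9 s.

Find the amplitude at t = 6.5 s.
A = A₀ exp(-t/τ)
A = A₀ exp(−t/τ) = 15.2×exp(−6.5/7.9) = 6.676 cm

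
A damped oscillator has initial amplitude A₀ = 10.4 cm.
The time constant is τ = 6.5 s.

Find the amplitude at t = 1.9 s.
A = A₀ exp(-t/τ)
A = A₀ exp(−t/τ) = 10.4×exp(−1.9/6.5) = 7.764 cm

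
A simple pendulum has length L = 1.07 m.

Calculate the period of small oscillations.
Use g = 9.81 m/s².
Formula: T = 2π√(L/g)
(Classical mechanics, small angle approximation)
T = 2π√(L/g) = 2π√(1.07/9.81) = 2.075 s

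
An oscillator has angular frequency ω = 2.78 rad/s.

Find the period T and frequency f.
T = 2π/ω = 2π/2.78 = 2.26 s; f = ω/2π = 0.4425 Hz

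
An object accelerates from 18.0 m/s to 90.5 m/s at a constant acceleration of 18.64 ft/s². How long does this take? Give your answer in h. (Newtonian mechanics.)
t = (v - v₀)/a (with unit conversion) = 0.003545 h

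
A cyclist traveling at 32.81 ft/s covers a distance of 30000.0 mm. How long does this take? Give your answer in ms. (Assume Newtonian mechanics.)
t = d/v (with unit conversion) = 3000.0 ms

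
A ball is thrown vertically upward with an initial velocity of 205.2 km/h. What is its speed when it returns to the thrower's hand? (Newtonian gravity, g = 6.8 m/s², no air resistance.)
By conservation of energy, the ball returns at the same speed = 205.2 km/h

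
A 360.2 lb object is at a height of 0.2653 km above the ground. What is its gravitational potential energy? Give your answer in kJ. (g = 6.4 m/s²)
PE = mgh = 163.4 kg × 6.4 m/s² × 265.3 m = 2.774e+05 J = 277.4 kJ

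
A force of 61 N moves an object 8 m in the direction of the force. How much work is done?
W = Fd = 61×8 = 488.0 J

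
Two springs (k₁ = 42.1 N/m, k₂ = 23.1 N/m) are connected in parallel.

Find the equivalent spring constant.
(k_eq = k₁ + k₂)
k_eq = k₁ + k₂ = 42.1 + 23.1 = 65.2 N/m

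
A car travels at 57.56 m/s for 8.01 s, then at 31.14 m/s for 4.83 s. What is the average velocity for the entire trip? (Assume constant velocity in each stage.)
d₁ = v₁t₁ = 57.56 × 8.01 = 461.056 m
d₂ = v₂t₂ = 31.14 × 4.83 = 150.406 m
d_total = 611.46 m, t_total = 12.84 s
v_avg = d_total/t_total = 611.46/12.84 = 47.62 m/s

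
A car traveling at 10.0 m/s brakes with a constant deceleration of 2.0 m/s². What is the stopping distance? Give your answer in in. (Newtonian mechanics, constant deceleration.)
d = v₀² / (2a) (with unit conversion) = 984.3 in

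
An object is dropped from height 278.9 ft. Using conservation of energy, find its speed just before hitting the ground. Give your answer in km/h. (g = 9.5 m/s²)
mgh = ½mv² → v = √(2gh) = √(2×9.5×85.01) = 40.19 m/s = 144.7 km/h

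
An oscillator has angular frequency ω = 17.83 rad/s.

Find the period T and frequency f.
T = 2π/ω = 2π/17.83 = 0.3524 s; f = ω/2π = 2.838 Hz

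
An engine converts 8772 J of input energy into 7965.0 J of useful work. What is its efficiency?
η = W_out/W_in = 7965.0/8772 = 0.908 = 90.8%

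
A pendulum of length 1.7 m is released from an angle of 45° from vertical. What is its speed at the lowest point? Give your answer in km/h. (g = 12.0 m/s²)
h = L(1 − cosθ) = 1.7×(1 − cos45°) = 0.4979 m
v = √(2gh) = √(2×12.0×0.4979) = 3.457 m/s = 12.44 km/h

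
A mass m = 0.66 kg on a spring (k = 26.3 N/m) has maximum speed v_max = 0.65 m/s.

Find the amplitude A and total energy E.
½mv²_max = ½kA² → A = v_max√(m/k) = 0.65×√(0.66/26.3) = 0.103 m = 10.3 cm
E = ½mv²_max = ½×0.66×0.65² = 0.1394 J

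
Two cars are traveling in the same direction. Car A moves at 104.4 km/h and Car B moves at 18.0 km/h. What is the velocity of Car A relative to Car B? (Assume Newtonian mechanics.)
v_rel = v_A - v_B = 104.4 - 18.0 = 86.4 km/h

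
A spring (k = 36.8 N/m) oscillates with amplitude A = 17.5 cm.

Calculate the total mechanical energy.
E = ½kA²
E = ½kA² = ½×36.8×(0.175)² = 0.5635 J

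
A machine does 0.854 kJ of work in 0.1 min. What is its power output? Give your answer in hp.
P = W/t = 854 J / 6 s = 142.3 W = 0.1909 hp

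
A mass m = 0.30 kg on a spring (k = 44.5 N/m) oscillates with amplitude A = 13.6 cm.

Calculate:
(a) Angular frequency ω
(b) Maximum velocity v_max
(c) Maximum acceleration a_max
ω = √(k/m) = √(44.5/0.3) = 12.18 rad/s
v_max = ωA = 12.18×0.136 = 1.656 m/s
a_max = ω²A = 12.18²×0.136 = 20.17 m/s²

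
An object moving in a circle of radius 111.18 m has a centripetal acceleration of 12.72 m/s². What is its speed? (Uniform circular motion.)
v = √(a_c × r) = √(12.72 × 111.18) = 37.61 m/s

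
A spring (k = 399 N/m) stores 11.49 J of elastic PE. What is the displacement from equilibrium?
PE = ½kx² → x = √(2PE/k) = √(2×11.49/399) = 0.24 m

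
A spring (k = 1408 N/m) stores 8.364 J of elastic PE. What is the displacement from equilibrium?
PE = ½kx² → x = √(2PE/k) = √(2×8.364/1408) = 0.109 m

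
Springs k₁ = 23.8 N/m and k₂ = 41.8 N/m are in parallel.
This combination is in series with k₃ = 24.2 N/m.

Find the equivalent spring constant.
k₁₂ = k₁ + k₂ = 65.6 N/m (parallel)
1/k_eq = 1/k₁₂ + 1/k₃ → k_eq = 17.68 N/m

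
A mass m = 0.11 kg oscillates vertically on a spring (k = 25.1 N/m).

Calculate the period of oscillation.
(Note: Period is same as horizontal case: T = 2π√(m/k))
T = 2π√(m/k) = 2π√(0.11/25.1) = 0.4159 s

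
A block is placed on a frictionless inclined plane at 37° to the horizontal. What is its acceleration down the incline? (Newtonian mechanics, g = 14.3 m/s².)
a = g sin(θ) = 14.3 × sin(37°) = 14.3 × 0.6018 = 8.61 m/s²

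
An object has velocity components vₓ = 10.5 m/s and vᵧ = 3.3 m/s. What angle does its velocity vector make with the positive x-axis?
θ = arctan(vᵧ/vₓ) = arctan(3.3/10.5) = 17.45°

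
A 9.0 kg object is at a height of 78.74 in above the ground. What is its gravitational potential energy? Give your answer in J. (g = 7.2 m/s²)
PE = mgh = 9 kg × 7.2 m/s² × 2 m = 129.6 J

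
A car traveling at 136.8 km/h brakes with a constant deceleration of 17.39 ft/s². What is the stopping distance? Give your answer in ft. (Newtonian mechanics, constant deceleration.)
d = v₀² / (2a) (with unit conversion) = 446.9 ft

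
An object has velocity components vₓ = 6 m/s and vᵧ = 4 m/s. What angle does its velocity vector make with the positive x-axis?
θ = arctan(vᵧ/vₓ) = arctan(4/6) = 33.69°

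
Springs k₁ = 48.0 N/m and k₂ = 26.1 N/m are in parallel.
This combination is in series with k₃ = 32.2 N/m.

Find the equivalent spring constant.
k₁₂ = k₁ + k₂ = 74.1 N/m (parallel)
1/k_eq = 1/k₁₂ + 1/k₃ → k_eq = 22.45 N/m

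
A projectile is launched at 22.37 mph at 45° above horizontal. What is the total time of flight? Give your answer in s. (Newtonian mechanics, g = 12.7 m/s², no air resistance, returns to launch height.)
T = 2v₀sin(θ)/g (with unit conversion) = 1.114 s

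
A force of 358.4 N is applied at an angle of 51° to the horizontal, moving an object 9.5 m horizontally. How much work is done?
W = Fd cosθ = 358.4×9.5×cos(51°) = 2142.7 J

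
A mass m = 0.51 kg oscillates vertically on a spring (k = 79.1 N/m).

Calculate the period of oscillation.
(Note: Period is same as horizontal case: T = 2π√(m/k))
T = 2π√(m/k) = 2π√(0.51/79.1) = 0.5045 s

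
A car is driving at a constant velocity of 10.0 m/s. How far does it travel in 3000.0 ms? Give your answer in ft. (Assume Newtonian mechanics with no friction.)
d = vt (with unit conversion) = 98.43 ft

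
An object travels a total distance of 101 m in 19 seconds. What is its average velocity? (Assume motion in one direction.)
v_avg = Δd / Δt = 101 / 19 = 5.32 m/s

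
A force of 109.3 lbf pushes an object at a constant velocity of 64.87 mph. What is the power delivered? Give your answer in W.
P = Fv = 486.2 N × 29 m/s = 1.41e+04 W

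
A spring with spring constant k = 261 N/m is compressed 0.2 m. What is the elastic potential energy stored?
PE = ½kx² = ½×261×0.2² = 5.22 J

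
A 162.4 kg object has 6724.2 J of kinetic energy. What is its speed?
KE = ½mv² → v = √(2KE/m) = √(2×6724.2/162.4) = 9.1 m/s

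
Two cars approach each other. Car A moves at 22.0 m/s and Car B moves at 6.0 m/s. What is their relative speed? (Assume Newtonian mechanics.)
v_rel = v_A + v_B = 22.0 + 6.0 = 28.0 m/s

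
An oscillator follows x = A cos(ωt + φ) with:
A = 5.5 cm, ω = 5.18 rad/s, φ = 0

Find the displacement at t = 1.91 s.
x = A cos(ωt + φ) = 5.5×cos(5.18×1.91 + 0) = -4.906 cm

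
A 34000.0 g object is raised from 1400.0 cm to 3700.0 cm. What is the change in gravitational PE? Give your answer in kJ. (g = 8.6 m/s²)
ΔPE = mg(h₂ − h₁) = 34 kg × 8.6 m/s² × (37 − 14) m = 6725 J = 6.725 kJ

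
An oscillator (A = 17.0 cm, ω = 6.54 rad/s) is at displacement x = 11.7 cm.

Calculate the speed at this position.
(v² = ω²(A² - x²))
v = ω√(A² − x²) = 6.54×√(0.17² − 0.117²) = 0.8066 m/s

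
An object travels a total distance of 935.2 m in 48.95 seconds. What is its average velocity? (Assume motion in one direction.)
v_avg = Δd / Δt = 935.2 / 48.95 = 19.11 m/s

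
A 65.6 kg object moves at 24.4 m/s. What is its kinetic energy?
KE = ½mv² = ½×65.6×24.4² = 19527.81 J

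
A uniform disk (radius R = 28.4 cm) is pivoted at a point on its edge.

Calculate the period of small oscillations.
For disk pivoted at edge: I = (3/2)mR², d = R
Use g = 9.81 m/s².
I/m = (3/2)R² = 0.121 m²; d = R = 0.284 m
T = 2π√((3/2)R²/(gR)) = 2π√(3R/(2g)) = 1.309 s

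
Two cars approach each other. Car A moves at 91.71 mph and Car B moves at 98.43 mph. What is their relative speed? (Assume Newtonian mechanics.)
v_rel = v_A + v_B = 91.71 + 98.43 = 190.1 mph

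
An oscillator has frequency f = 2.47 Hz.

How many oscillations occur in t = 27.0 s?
n = f×t = 2.47×27.0 = 66.69 oscillations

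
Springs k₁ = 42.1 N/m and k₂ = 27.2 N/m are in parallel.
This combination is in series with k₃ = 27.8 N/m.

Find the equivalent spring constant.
k₁₂ = k₁ + k₂ = 69.3 N/m (parallel)
1/k_eq = 1/k₁₂ + 1/k₃ → k_eq = 19.84 N/m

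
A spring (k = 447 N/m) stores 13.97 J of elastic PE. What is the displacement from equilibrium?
PE = ½kx² → x = √(2PE/k) = √(2×13.97/447) = 0.25 m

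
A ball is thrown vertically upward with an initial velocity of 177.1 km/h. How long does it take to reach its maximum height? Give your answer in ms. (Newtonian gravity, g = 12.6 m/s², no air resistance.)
t_up = v₀/g (with unit conversion) = 3904.0 ms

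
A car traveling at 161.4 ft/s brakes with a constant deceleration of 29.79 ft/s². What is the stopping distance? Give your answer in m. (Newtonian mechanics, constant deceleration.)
d = v₀² / (2a) (with unit conversion) = 133.3 m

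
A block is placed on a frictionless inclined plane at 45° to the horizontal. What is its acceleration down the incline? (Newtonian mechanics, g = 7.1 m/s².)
a = g sin(θ) = 7.1 × sin(45°) = 7.1 × 0.7071 = 5.02 m/s²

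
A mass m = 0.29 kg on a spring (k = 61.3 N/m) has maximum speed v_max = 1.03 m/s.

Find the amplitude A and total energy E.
½mv²_max = ½kA² → A = v_max√(m/k) = 1.03×√(0.29/61.3) = 0.07084 m = 7.084 cm
E = ½mv²_max = ½×0.29×1.03² = 0.1538 J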